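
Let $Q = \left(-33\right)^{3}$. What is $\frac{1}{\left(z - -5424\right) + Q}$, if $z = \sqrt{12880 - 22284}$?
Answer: $- \frac{30513}{931052573} - \frac{2 i \sqrt{2351}}{931052573} \approx -3.2773 \cdot 10^{-5} - 1.0416 \cdot 10^{-7} i$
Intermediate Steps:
$z = 2 i \sqrt{2351}$ ($z = \sqrt{-9404} = 2 i \sqrt{2351} \approx 96.974 i$)
$Q = -35937$
$\frac{1}{\left(z - -5424\right) + Q} = \frac{1}{\left(2 i \sqrt{2351} - -5424\right) - 35937} = \frac{1}{\left(2 i \sqrt{2351} + 5424\right) - 35937} = \frac{1}{\left(5424 + 2 i \sqrt{2351}\right) - 35937} = \frac{1}{-30513 + 2 i \sqrt{2351}}$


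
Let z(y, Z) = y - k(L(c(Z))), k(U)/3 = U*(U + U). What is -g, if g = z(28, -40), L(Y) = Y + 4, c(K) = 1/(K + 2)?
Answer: 48187/722 ≈ 66.741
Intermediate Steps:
c(K) = 1/(2 + K)
L(Y) = 4 + Y
k(U) = 6*U**2 (k(U) = 3*(U*(U + U)) = 3*(U*(2*U)) = 3*(2*U**2) = 6*U**2)
z(y, Z) = y - 6*(4 + 1/(2 + Z))**2
g = -48187/722 (g = 28 - 6*(9 + 4*(-40))**2/(2 - 40)**2 = 28 - 6*(9 - 160)**2/(-38)**2 = 28 - 6*1/1444*(-151)**2 = 28 - 6*1/1444*22801 = 28 - 68403/722 = -48187/722 ≈ -66.741)
-g = -1*(-48187/722) = 48187/722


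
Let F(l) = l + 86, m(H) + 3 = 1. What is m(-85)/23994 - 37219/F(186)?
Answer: -446516615/3263184 ≈ -136.83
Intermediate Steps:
m(H) = -2 (m(H) = -3 + 1 = -2)
F(l) = 86 + l
m(-85)/23994 - 37219/F(186) = -2/23994 - 37219/(86 + 186) = -2*1/23994 - 37219/272 = -1/11997 - 37219*1/272 = -1/11997 - 37219/272 = -446516615/3263184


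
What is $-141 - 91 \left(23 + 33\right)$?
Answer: $-5237$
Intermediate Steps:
$-141 - 91 \left(23 + 33\right) = -141 - 5096 = -5237$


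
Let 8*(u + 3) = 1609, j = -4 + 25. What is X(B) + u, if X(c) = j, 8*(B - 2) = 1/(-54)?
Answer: 1753/8 ≈ 219.13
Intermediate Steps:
B = 863/432 (B = 2 + (⅛)/(-54) = 2 + (⅛)*(-1/54) = 2 - 1/432 = 863/432 ≈ 1.9977)
j = 21
u = 1585/8 (u = -3 + (⅛)*1609 = -3 + 1609/8 = 1585/8 ≈ 198.13)
X(c) = 21
X(B) + u = 21 + 1585/8 = 1753/8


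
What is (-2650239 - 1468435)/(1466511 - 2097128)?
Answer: 4118674/630617 ≈ 6.5312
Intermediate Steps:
(-2650239 - 1468435)/(1466511 - 2097128) = -4118674/(-630617) = -4118674*(-1/630617) = 4118674/630617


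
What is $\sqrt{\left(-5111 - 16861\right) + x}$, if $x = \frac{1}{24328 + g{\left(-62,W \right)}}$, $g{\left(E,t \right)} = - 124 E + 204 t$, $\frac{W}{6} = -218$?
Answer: $\frac{i \sqrt{18929754774357}}{29352} \approx 148.23 i$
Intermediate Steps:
$W = -1308$ ($W = 6 \left(-218\right) = -1308$)
$x = - \frac{1}{234816}$ ($x = \frac{1}{24328 + \left(\left(-124\right) \left(-62\right) + 204 \left(-1308\right)\right)} = \frac{1}{24328 + \left(7688 - 266832\right)} = \frac{1}{24328 - 259144} = \frac{1}{-234816} = - \frac{1}{234816} \approx -4.2587 \cdot 10^{-6}$)
$\sqrt{\left(-5111 - 16861\right) + x} = \sqrt{\left(-5111 - 16861\right) - \frac{1}{234816}} = \sqrt{-21972 - \frac{1}{234816}} = \sqrt{- \frac{5159377153}{234816}} = \frac{i \sqrt{18929754774357}}{29352}$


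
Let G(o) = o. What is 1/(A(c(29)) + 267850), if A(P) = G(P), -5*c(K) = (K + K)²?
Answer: 5/1335886 ≈ 3.7428e-6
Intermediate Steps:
c(K) = -4*K²/5 (c(K) = -(K + K)²/5 = -4*K²/5)
A(P) = P
1/(A(c(29)) + 267850) = 1/(-⅘*29² + 267850) = 1/(-⅘*841 + 267850) = 1/(-3364/5 + 267850) = 1/(1335886/5) = 5/1335886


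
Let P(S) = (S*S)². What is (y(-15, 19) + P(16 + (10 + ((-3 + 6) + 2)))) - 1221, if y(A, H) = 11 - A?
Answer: 922326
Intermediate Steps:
P(S) = S⁴ (P(S) = (S²)² = S⁴)
(y(-15, 19) + P(16 + (10 + ((-3 + 6) + 2)))) - 1221 = ((11 - 1*(-15)) + (16 + (10 + ((-3 + 6) + 2)))⁴) - 1221 = ((11 + 15) + (16 + (10 + (3 + 2)))⁴) - 1221 = (26 + (16 + (10 + 5))⁴) - 1221 = (26 + (16 + 15)⁴) - 1221 = (26 + 31⁴) - 1221 = (26 + 923521) - 1221 = 923547 - 1221 = 922326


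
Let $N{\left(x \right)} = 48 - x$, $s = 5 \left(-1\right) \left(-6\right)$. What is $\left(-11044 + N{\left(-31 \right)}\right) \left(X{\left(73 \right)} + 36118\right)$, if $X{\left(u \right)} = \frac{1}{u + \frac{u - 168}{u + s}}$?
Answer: $- \frac{2940156580275}{7424} \approx -3.9603 \cdot 10^{8}$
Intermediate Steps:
$s = 30$ ($s = \left(-5\right) \left(-6\right) = 30$)
$X{\left(u \right)} = \frac{1}{u + \frac{-168 + u}{30 + u}}$ ($X{\left(u \right)} = \frac{1}{u + \frac{u - 168}{u + 30}} = \frac{1}{u + \frac{-168 + u}{30 + u}}$)
$\left(-11044 + N{\left(-31 \right)}\right) \left(X{\left(73 \right)} + 36118\right) = \left(-11044 + \left(48 - -31\right)\right) \left(\frac{30 + 73}{-168 + 73^{2} + 31 \cdot 73} + 36118\right) = \left(-11044 + \left(48 + 31\right)\right) \left(\frac{1}{-168 + 5329 + 2263} \cdot 103 + 36118\right) = \left(-11044 + 79\right) \left(\frac{1}{7424} \cdot 103 + 36118\right) = - 10965 \left(\frac{1}{7424} \cdot 103 + 36118\right) = - 10965 \left(\frac{103}{7424} + 36118\right) = \left(-10965\right) \frac{268140135}{7424} = - \frac{2940156580275}{7424}$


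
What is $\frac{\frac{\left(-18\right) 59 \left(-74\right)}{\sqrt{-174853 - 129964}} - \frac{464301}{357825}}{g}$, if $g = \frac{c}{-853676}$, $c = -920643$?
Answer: $- \frac{44040291164}{36603231275} - \frac{22362896496 i \sqrt{304817}}{93542545777} \approx -1.2032 - 131.99 i$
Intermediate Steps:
$g = \frac{920643}{853676}$ ($g = - \frac{920643}{-853676} = \left(-920643\right) \left(- \frac{1}{853676}\right) = \frac{920643}{853676} \approx 1.0784$)
$\frac{\frac{\left(-18\right) 59 \left(-74\right)}{\sqrt{-174853 - 129964}} - \frac{464301}{357825}}{g} = \frac{\frac{\left(-18\right) 59 \left(-74\right)}{\sqrt{-174853 - 129964}} - \frac{464301}{357825}}{\frac{920643}{853676}} = \left(\frac{\left(-1062\right) \left(-74\right)}{\sqrt{-304817}} - \frac{154767}{119275}\right) \frac{853676}{920643} = \left(\frac{78588}{i \sqrt{304817}} - \frac{154767}{119275}\right) \frac{853676}{920643} = \left(78588 \left(- \frac{i \sqrt{304817}}{304817}\right) - \frac{154767}{119275}\right) \frac{853676}{920643} = \left(- \frac{78588 i \sqrt{304817}}{304817} - \frac{154767}{119275}\right) \frac{853676}{920643} = \left(- \frac{154767}{119275} - \frac{78588 i \sqrt{304817}}{304817}\right) \frac{853676}{920643} = - \frac{44040291164}{36603231275} - \frac{22362896496 i \sqrt{304817}}{93542545777}$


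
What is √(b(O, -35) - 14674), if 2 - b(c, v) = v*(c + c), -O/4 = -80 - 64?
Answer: 4*√1603 ≈ 160.15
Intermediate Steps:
O = 576 (O = -4*(-80 - 64) = -4*(-144) = 576)
b(c, v) = 2 - 2*c*v (b(c, v) = 2 - v*(c + c) = 2 - v*2*c = 2 - 2*c*v)
√(b(O, -35) - 14674) = √((2 - 2*576*(-35)) - 14674) = √((2 + 40320) - 14674) = √(40322 - 14674) = √25648 = 4*√1603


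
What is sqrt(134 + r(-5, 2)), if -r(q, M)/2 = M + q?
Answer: 2*sqrt(35) ≈ 11.832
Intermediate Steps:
r(q, M) = -2*M - 2*q (r(q, M) = -2*(M + q) = -2*M - 2*q)
sqrt(134 + r(-5, 2)) = sqrt(134 + (-2*2 - 2*(-5))) = sqrt(134 + (-4 + 10)) = sqrt(134 + 6) = sqrt(140) = 2*sqrt(35)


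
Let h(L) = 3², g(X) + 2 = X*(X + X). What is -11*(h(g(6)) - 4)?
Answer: -55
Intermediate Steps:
g(X) = -2 + 2*X² (g(X) = -2 + X*(X + X) = -2 + X*(2*X) = -2 + 2*X²)
h(L) = 9
-11*(h(g(6)) - 4) = -11*(9 - 4) = -11*5 = -55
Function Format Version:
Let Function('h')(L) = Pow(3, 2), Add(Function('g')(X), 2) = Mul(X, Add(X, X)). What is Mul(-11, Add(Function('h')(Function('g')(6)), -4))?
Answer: -55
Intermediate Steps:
Function('g')(X) = Add(-2, Mul(2, Pow(X, 2))) (Function('g')(X) = Add(-2, Mul(X, Add(X, X))) = Add(-2, Mul(X, Mul(2, X))) = Add(-2, Mul(2, Pow(X, 2))))
Function('h')(L) = 9
Mul(-11, Add(Function('h')(Function('g')(6)), -4)) = Mul(-11, Add(9, -4)) = Mul(-11, 5) = -55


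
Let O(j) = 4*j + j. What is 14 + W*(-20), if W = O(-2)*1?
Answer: 214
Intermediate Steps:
O(j) = 5*j
W = -10 (W = (5*(-2))*1 = -10*1 = -10)
14 + W*(-20) = 14 - 10*(-20) = 14 + 200 = 214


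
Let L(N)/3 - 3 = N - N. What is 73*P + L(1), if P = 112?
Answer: 8185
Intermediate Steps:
L(N) = 9 (L(N) = 9 + 3*(N - N) = 9 + 3*0 = 9 + 0 = 9)
73*P + L(1) = 73*112 + 9 = 8176 + 9 = 8185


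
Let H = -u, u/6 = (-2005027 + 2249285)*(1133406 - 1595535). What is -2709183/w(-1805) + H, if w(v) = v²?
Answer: 2206569862655619117/3258025 ≈ 6.7727e+11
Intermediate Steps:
u = -677272231692 (u = 6*((-2005027 + 2249285)*(1133406 - 1595535)) = 6*(244258*(-462129)) = 6*(-112878705282) = -677272231692)
H = 677272231692 (H = -1*(-677272231692) = 677272231692)
-2709183/w(-1805) + H = -2709183/((-1805)²) + 677272231692 = -2709183/3258025 + 677272231692 = 2206569862655619117/3258025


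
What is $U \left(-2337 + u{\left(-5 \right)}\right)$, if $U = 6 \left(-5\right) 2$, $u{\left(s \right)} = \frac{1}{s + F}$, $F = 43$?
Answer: $\frac{2664150}{19} \approx 1.4022 \cdot 10^{5}$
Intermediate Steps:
$u{\left(s \right)} = \frac{1}{43 + s}$ ($u{\left(s \right)} = \frac{1}{s + 43} = \frac{1}{43 + s}$)
$U = -60$ ($U = \left(-30\right) 2 = -60$)
$U \left(-2337 + u{\left(-5 \right)}\right) = - 60 \left(-2337 + \frac{1}{43 - 5}\right) = - 60 \left(-2337 + \frac{1}{38}\right) = \left(-60\right) \left(- \frac{88805}{38}\right) = \frac{2664150}{19}$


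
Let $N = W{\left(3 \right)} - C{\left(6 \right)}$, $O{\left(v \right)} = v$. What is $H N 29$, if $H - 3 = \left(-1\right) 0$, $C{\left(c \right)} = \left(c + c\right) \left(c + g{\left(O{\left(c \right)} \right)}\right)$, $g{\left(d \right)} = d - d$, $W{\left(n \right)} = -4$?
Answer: $-6612$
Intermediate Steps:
$g{\left(d \right)} = 0$
$C{\left(c \right)} = 2 c^{2}$ ($C{\left(c \right)} = \left(c + c\right) \left(c + 0\right) = 2 c c = 2 c^{2}$)
$H = 3$ ($H = 3 - 0 = 3 + 0 = 3$)
$N = -76$ ($N = -4 - 2 \cdot 6^{2} = -4 - 2 \cdot 36 = -4 - 72 = -76$)
$H N 29 = 3 \left(-76\right) 29 = \left(-228\right) 29 = -6612$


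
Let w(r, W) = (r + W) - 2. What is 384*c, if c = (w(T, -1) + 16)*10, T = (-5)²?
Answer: 145920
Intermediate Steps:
T = 25
w(r, W) = -2 + W + r (w(r, W) = (W + r) - 2 = -2 + W + r)
c = 380 (c = ((-2 - 1 + 25) + 16)*10 = (22 + 16)*10 = 38*10 = 380)
384*c = 384*380 = 145920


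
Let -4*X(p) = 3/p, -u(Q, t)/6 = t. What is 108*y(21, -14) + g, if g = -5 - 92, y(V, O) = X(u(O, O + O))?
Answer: -5459/56 ≈ -97.482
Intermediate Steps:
u(Q, t) = -6*t
X(p) = -3/(4*p)
y(V, O) = 1/(16*O) (y(V, O) = -3*(-1/(6*(O + O)))/4 = -3*(-1/(12*O))/4 = -(-1)/(16*O) = 1/(16*O))
g = -97
108*y(21, -14) + g = 108*((1/16)/(-14)) - 97 = 108*((1/16)*(-1/14)) - 97 = 108*(-1/224) - 97 = -27/56 - 97 = -5459/56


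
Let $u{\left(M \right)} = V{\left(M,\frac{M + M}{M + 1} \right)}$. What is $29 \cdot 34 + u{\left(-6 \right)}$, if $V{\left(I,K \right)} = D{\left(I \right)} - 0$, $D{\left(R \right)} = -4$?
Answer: $982$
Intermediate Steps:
$V{\left(I,K \right)} = -4$ ($V{\left(I,K \right)} = -4 - 0 = -4 + 0 = -4$)
$u{\left(M \right)} = -4$
$29 \cdot 34 + u{\left(-6 \right)} = 29 \cdot 34 - 4 = 986 - 4 = 982$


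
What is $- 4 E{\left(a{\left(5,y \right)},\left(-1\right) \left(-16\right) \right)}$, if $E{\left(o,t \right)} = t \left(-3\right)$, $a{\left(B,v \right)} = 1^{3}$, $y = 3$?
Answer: $192$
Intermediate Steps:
$a{\left(B,v \right)} = 1$
$E{\left(o,t \right)} = - 3 t$
$- 4 E{\left(a{\left(5,y \right)},\left(-1\right) \left(-16\right) \right)} = - 4 \left(- 3 \left(\left(-1\right) \left(-16\right)\right)\right) = - 4 \left(\left(-3\right) 16\right) = \left(-4\right) \left(-48\right) = 192$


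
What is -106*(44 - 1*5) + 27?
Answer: -4107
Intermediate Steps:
-106*(44 - 1*5) + 27 = -106*(44 - 5) + 27 = -106*39 + 27 = -4134 + 27 = -4107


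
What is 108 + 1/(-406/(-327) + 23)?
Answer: 856443/7927 ≈ 108.04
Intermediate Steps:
108 + 1/(-406/(-327) + 23) = 108 + 1/(-406*(-1/327) + 23) = 108 + 1/(406/327 + 23) = 108 + 1/(7927/327) = 108 + 327/7927 = 856443/7927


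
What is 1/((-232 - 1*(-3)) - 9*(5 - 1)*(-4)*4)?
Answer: 1/347 ≈ 0.0028818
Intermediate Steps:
1/((-232 - 1*(-3)) - 9*(5 - 1)*(-4)*4) = 1/((-232 + 3) - 36*(-4)*4) = 1/(-229 - 9*(-16)*4) = 1/(-229 + 144*4) = 1/(-229 + 576) = 1/347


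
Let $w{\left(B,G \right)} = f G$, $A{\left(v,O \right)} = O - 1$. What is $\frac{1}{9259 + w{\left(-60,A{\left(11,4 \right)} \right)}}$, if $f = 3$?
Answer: $\frac{1}{9268} \approx 0.0001079$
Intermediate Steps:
$A{\left(v,O \right)} = -1 + O$
$w{\left(B,G \right)} = 3 G$
$\frac{1}{9259 + w{\left(-60,A{\left(11,4 \right)} \right)}} = \frac{1}{9259 + 3 \left(-1 + 4\right)} = \frac{1}{9259 + 3 \cdot 3} = \frac{1}{9259 + 9} = \frac{1}{9268}$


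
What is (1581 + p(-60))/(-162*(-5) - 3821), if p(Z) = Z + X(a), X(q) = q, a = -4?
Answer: -1517/3011 ≈ -0.50382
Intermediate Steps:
p(Z) = -4 + Z (p(Z) = Z - 4 = -4 + Z)
(1581 + p(-60))/(-162*(-5) - 3821) = (1581 + (-4 - 60))/(-162*(-5) - 3821) = (1581 - 64)/(810 - 3821) = 1517/(-3011) = 1517*(-1/3011) = -1517/3011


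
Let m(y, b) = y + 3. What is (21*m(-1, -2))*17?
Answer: 714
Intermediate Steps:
m(y, b) = 3 + y
(21*m(-1, -2))*17 = (21*(3 - 1))*17 = (21*2)*17 = 42*17 = 714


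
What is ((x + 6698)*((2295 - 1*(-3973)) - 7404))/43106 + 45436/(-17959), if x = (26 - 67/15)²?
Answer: -2379650225164/12441546225 ≈ -191.27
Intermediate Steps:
x = 104329/225 (x = (26 - 67*1/15)² = (26 - 67/15)² = (323/15)² = 104329/225 ≈ 463.68)
((x + 6698)*((2295 - 1*(-3973)) - 7404))/43106 + 45436/(-17959) = ((104329/225 + 6698)*((2295 - 1*(-3973)) - 7404))/43106 + 45436/(-17959) = (1611379*((2295 + 3973) - 7404)/225)*(1/43106) + 45436*(-1/17959) = (1611379*(6268 - 7404)/225)*(1/43106) - 45436/17959 = ((1611379/225)*(-1136))*(1/43106) - 45436/17959 = -1830526544/225*1/43106 - 45436/17959 = -130751896/692775 - 45436/17959 = -2379650225164/12441546225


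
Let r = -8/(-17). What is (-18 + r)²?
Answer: 88804/289 ≈ 307.28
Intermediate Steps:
r = 8/17 (r = -8*(-1/17) = 8/17 ≈ 0.47059)
(-18 + r)² = (-18 + 8/17)² = (-298/17)² = 88804/289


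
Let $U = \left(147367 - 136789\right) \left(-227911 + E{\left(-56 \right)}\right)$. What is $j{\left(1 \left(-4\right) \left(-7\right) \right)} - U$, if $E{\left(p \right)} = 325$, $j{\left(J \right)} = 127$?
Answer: $2407404835$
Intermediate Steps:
$U = -2407404708$ ($U = \left(147367 - 136789\right) \left(-227911 + 325\right) = 10578 \left(-227586\right) = -2407404708$)
$j{\left(1 \left(-4\right) \left(-7\right) \right)} - U = 127 - -2407404708 = 127 + 2407404708 = 2407404835$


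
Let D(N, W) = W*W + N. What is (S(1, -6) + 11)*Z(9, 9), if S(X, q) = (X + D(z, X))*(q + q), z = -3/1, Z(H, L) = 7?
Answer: 161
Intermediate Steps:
z = -3 (z = -3*1 = -3)
D(N, W) = N + W**2 (D(N, W) = W**2 + N = N + W**2)
S(X, q) = 2*q*(-3 + X + X**2) (S(X, q) = (X + (-3 + X**2))*(q + q) = (-3 + X + X**2)*(2*q) = 2*q*(-3 + X + X**2))
(S(1, -6) + 11)*Z(9, 9) = (2*(-6)*(-3 + 1 + 1**2) + 11)*7 = (2*(-6)*(-3 + 1 + 1) + 11)*7 = (2*(-6)*(-1) + 11)*7 = (12 + 11)*7 = 23*7 = 161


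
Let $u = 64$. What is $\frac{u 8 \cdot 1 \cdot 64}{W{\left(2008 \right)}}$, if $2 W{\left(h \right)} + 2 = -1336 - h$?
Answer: $- \frac{32768}{1673} \approx -19.586$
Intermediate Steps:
$W{\left(h \right)} = -669 - \frac{h}{2}$ ($W{\left(h \right)} = -1 + \frac{-1336 - h}{2} = -1 - \left(668 + \frac{h}{2}\right) = -669 - \frac{h}{2}$)
$\frac{u 8 \cdot 1 \cdot 64}{W{\left(2008 \right)}} = \frac{64 \cdot 8 \cdot 1 \cdot 64}{-669 - 1004} = \frac{64 \cdot 8 \cdot 64}{-669 - 1004} = \frac{512 \cdot 64}{-1673} = 32768 \left(- \frac{1}{1673}\right) = - \frac{32768}{1673}$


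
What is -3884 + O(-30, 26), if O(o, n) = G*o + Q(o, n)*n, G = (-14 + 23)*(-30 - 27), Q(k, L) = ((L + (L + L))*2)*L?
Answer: 116962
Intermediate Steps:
Q(k, L) = 6*L² (Q(k, L) = ((L + 2*L)*2)*L = ((3*L)*2)*L = (6*L)*L = 6*L²)
G = -513 (G = 9*(-57) = -513)
O(o, n) = -513*o + 6*n³ (O(o, n) = -513*o + (6*n²)*n = -513*o + 6*n³)
-3884 + O(-30, 26) = -3884 + (-513*(-30) + 6*26³) = -3884 + (15390 + 6*17576) = -3884 + (15390 + 105456) = -3884 + 120846 = 116962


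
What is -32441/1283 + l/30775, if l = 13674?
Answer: -980828033/39484325 ≈ -24.841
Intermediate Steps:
-32441/1283 + l/30775 = -32441/1283 + 13674/30775 = -980828033/39484325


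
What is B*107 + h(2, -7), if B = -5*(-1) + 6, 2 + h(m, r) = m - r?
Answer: 1184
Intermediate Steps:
h(m, r) = -2 + m - r (h(m, r) = -2 + (m - r) = -2 + m - r)
B = 11 (B = 5 + 6 = 11)
B*107 + h(2, -7) = 11*107 + (-2 + 2 - 1*(-7)) = 1177 + (-2 + 2 + 7) = 1177 + 7 = 1184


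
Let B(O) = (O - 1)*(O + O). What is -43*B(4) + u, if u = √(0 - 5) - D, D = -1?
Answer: -1031 + I*√5 ≈ -1031.0 + 2.2361*I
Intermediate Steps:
B(O) = 2*O*(-1 + O) (B(O) = (-1 + O)*(2*O) = 2*O*(-1 + O))
u = 1 + I*√5 (u = √(0 - 5) - 1*(-1) = √(-5) + 1 = I*√5 + 1 = 1 + I*√5 ≈ 1.0 + 2.2361*I)
-43*B(4) + u = -86*4*(-1 + 4) + (1 + I*√5) = -86*4*3 + (1 + I*√5) = -43*24 + (1 + I*√5) = -1032 + (1 + I*√5) = -1031 + I*√5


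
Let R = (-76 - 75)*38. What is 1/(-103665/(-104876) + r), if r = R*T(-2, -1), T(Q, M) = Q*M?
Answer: -104876/1203453311 ≈ -8.7146e-5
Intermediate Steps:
T(Q, M) = M*Q
R = -5738 (R = -151*38 = -5738)
r = -11476 (r = -(-5738)*(-2) = -5738*2 = -11476)
1/(-103665/(-104876) + r) = 1/(-103665/(-104876) - 11476) = 1/(-103665*(-1/104876) - 11476) = 1/(103665/104876 - 11476) = 1/(-1203453311/104876) = -104876/1203453311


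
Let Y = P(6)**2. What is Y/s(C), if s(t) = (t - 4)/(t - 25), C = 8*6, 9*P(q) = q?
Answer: 23/99 ≈ 0.23232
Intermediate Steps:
P(q) = q/9
C = 48
Y = 4/9 (Y = ((1/9)*6)**2 = (2/3)**2 = 4/9 ≈ 0.44444)
s(t) = (-4 + t)/(-25 + t)
Y/s(C) = 4/(9*(((-4 + 48)/(-25 + 48)))) = 4/(9*((44/23))) = 4/(9*(((1/23)*44))) = 4/(9*(44/23)) = (4/9)*(23/44) = 23/99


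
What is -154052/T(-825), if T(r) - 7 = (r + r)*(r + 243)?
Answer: -154052/960307 ≈ -0.16042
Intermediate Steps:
T(r) = 7 + 2*r*(243 + r) (T(r) = 7 + (r + r)*(r + 243) = 7 + (2*r)*(243 + r) = 7 + 2*r*(243 + r))
-154052/T(-825) = -154052/(7 + 2*(-825)**2 + 486*(-825)) = -154052/(7 + 2*680625 - 400950) = -154052/(7 + 1361250 - 400950) = -154052/960307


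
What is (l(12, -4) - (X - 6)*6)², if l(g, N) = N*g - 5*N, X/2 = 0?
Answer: 64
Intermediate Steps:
X = 0 (X = 2*0 = 0)
l(g, N) = -5*N + N*g
(l(12, -4) - (X - 6)*6)² = (-4*(-5 + 12) - (0 - 6)*6)² = (-4*7 - (-6)*6)² = (-28 - 1*(-36))² = (-28 + 36)² = 8² = 64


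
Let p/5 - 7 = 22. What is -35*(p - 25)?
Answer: -4200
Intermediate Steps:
p = 145 (p = 35 + 5*22 = 35 + 110 = 145)
-35*(p - 25) = -35*(145 - 25) = -35*120 = -4200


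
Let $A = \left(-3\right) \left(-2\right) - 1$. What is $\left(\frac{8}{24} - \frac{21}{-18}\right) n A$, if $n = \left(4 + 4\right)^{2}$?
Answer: $480$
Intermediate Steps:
$A = 5$ ($A = 6 - 1 = 5$)
$n = 64$ ($n = 8^{2} = 64$)
$\left(\frac{8}{24} - \frac{21}{-18}\right) n A = \left(\frac{8}{24} - \frac{21}{-18}\right) 64 \cdot 5 = \left(8 \cdot \frac{1}{24} - - \frac{7}{6}\right) 64 \cdot 5 = \left(\frac{1}{3} + \frac{7}{6}\right) 64 \cdot 5 = \frac{3}{2} \cdot 64 \cdot 5 = 96 \cdot 5 = 480$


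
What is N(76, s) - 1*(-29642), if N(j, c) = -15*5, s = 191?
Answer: 29567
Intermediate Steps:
N(j, c) = -75
N(76, s) - 1*(-29642) = -75 - 1*(-29642) = -75 + 29642 = 29567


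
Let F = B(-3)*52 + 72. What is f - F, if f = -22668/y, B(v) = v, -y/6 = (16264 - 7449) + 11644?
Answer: 1722334/20459 ≈ 84.185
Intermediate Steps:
y = -122754 (y = -6*((16264 - 7449) + 11644) = -6*(8815 + 11644) = -6*20459 = -122754)
f = 3778/20459 (f = -22668/(-122754) = -22668*(-1/122754) = 3778/20459 ≈ 0.18466)
F = -84 (F = -3*52 + 72 = -156 + 72 = -84)
f - F = 3778/20459 - 1*(-84) = 3778/20459 + 84 = 1722334/20459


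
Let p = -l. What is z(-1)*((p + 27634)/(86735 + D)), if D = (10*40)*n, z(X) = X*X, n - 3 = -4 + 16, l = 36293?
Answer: -8659/92735 ≈ -0.093374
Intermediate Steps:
n = 15 (n = 3 + (-4 + 16) = 3 + 12 = 15)
p = -36293 (p = -1*36293 = -36293)
z(X) = X²
D = 6000 (D = (10*40)*15 = 400*15 = 6000)
z(-1)*((p + 27634)/(86735 + D)) = (-1)²*((-36293 + 27634)/(86735 + 6000)) = 1*(-8659/92735) = -8659/92735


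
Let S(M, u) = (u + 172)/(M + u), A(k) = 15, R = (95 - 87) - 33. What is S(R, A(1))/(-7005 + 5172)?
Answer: 187/18330 ≈ 0.010202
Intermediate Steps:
R = -25 (R = 8 - 33 = -25)
S(M, u) = (172 + u)/(M + u)
S(R, A(1))/(-7005 + 5172) = ((172 + 15)/(-25 + 15))/(-7005 + 5172) = (187/(-10))/(-1833) = -1/10*187*(-1/1833) = -187/10*(-1/1833) = 187/18330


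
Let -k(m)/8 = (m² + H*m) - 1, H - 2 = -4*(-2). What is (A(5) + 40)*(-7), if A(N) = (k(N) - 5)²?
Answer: -2495143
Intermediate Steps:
H = 10 (H = 2 - 4*(-2) = 2 + 8 = 10)
k(m) = 8 - 80*m - 8*m² (k(m) = -8*((m² + 10*m) - 1) = -8*(-1 + m² + 10*m) = 8 - 80*m - 8*m²)
A(N) = (3 - 80*N - 8*N²)² (A(N) = ((8 - 80*N - 8*N²) - 5)² = (3 - 80*N - 8*N²)²)
(A(5) + 40)*(-7) = ((-3 + 8*5² + 80*5)² + 40)*(-7) = ((-3 + 8*25 + 400)² + 40)*(-7) = ((-3 + 200 + 400)² + 40)*(-7) = (597² + 40)*(-7) = (356409 + 40)*(-7) = 356449*(-7) = -2495143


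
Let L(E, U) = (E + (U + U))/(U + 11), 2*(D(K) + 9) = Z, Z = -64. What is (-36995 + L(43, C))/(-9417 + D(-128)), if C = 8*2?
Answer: 166465/42561 ≈ 3.9112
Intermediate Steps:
C = 16
D(K) = -41 (D(K) = -9 + (½)*(-64) = -9 - 32 = -41)
L(E, U) = (E + 2*U)/(11 + U)
(-36995 + L(43, C))/(-9417 + D(-128)) = (-36995 + (43 + 2*16)/(11 + 16))/(-9417 - 41) = (-36995 + (43 + 32)/27)/(-9458) = (-36995 + (1/27)*75)*(-1/9458) = (-36995 + 25/9)*(-1/9458) = -332930/9*(-1/9458) = 166465/42561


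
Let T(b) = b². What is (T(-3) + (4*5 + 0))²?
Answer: 841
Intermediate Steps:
(T(-3) + (4*5 + 0))² = ((-3)² + (4*5 + 0))² = (9 + (20 + 0))² = (9 + 20)² = 29² = 841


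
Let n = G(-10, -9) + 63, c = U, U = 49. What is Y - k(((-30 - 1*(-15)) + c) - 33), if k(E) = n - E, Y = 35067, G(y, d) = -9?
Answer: 35014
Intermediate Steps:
c = 49
n = 54 (n = -9 + 63 = 54)
k(E) = 54 - E
Y - k(((-30 - 1*(-15)) + c) - 33) = 35067 - (54 - (((-30 - 1*(-15)) + 49) - 33)) = 35067 - (54 - (((-30 + 15) + 49) - 33)) = 35067 - (54 - ((-15 + 49) - 33)) = 35067 - (54 - (34 - 33)) = 35067 - (54 - 1*1) = 35067 - (54 - 1) = 35067 - 1*53 = 35067 - 53 = 35014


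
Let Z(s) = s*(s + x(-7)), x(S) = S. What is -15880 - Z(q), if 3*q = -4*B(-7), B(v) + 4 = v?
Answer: -143932/9 ≈ -15992.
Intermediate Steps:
B(v) = -4 + v
q = 44/3 (q = (-4*(-4 - 7))/3 = (-4*(-11))/3 = (⅓)*44 = 44/3 ≈ 14.667)
Z(s) = s*(-7 + s) (Z(s) = s*(s - 7) = s*(-7 + s))
-15880 - Z(q) = -15880 - 44*(-7 + 44/3)/3 = -15880 - 44*23/(3*3) = -15880 - 1*1012/9 = -15880 - 1012/9 = -143932/9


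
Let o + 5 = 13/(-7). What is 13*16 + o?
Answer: 1408/7 ≈ 201.14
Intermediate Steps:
o = -48/7 (o = -5 + 13/(-7) = -5 + 13*(-1/7) = -5 - 13/7 = -48/7 ≈ -6.8571)
13*16 + o = 13*16 - 48/7 = 208 - 48/7 = 1408/7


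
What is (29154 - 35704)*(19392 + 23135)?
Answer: -278551850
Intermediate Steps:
(29154 - 35704)*(19392 + 23135) = -6550*42527 = -278551850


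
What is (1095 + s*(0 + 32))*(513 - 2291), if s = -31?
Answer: -183134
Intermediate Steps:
(1095 + s*(0 + 32))*(513 - 2291) = (1095 - 31*(0 + 32))*(513 - 2291) = (1095 - 31*32)*(-1778) = (1095 - 992)*(-1778) = 103*(-1778) = -183134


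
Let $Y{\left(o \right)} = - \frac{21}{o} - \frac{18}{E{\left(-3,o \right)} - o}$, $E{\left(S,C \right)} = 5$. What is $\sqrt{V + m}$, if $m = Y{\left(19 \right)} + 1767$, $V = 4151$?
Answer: $\frac{\sqrt{104686694}}{133} \approx 76.93$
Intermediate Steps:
$Y{\left(o \right)} = - \frac{21}{o} - \frac{18}{5 - o}$
$m = \frac{235035}{133}$ ($m = \frac{3 \left(35 - 19\right)}{19 \left(-5 + 19\right)} + 1767 = 3 \cdot \frac{1}{19} \cdot \frac{1}{14} \left(35 - 19\right) + 1767 = 3 \cdot \frac{1}{19} \cdot \frac{1}{14} \cdot 16 + 1767 = \frac{24}{133} + 1767 = \frac{235035}{133} \approx 1767.2$)
$\sqrt{V + m} = \sqrt{4151 + \frac{235035}{133}} = \sqrt{\frac{787118}{133}} = \frac{\sqrt{104686694}}{133}$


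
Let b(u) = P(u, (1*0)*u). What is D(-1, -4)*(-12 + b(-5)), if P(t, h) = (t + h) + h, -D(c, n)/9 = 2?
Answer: 306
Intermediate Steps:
D(c, n) = -18 (D(c, n) = -9*2 = -18)
P(t, h) = t + 2*h (P(t, h) = (h + t) + h = t + 2*h)
b(u) = u (b(u) = u + 2*((1*0)*u) = u + 2*(0*u) = u + 2*0 = u + 0 = u)
D(-1, -4)*(-12 + b(-5)) = -18*(-12 - 5) = -18*(-17) = 306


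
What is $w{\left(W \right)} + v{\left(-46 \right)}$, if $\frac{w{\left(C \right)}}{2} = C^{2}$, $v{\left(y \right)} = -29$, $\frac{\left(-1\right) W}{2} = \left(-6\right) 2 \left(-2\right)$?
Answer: $4579$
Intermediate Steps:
$W = -48$ ($W = - 2 \left(-6\right) 2 \left(-2\right) = - 2 \left(\left(-12\right) \left(-2\right)\right) = \left(-2\right) 24 = -48$)
$w{\left(C \right)} = 2 C^{2}$
$w{\left(W \right)} + v{\left(-46 \right)} = 2 \left(-48\right)^{2} - 29 = 2 \cdot 2304 - 29 = 4608 - 29 = 4579$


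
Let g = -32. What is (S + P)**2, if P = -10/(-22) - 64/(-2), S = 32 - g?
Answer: 1125721/121 ≈ 9303.5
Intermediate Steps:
S = 64 (S = 32 - 1*(-32) = 32 + 32 = 64)
P = 357/11 (P = -10*(-1/22) - 64*(-1/2) = 5/11 + 32 = 357/11 ≈ 32.455)
(S + P)**2 = (64 + 357/11)**2 = (1061/11)**2 = 1125721/121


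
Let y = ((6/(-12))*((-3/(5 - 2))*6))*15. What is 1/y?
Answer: 1/45 ≈ 0.022222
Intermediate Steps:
y = 45 (y = ((6*(-1/12))*((-3/3)*6))*15 = -(1/3)*(-3)*6/2*15 = -(-1)*6/2*15 = -1/2*(-6)*15 = 3*15 = 45)
1/y = 1/45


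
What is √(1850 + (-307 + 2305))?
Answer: 2*√962 ≈ 62.032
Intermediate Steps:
√(1850 + (-307 + 2305)) = √(1850 + 1998) = √3848 = 2*√962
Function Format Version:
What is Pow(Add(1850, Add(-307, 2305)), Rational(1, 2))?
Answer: Mul(2, Pow(962, Rational(1, 2))) ≈ 62.032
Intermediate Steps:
Pow(Add(1850, Add(-307, 2305)), Rational(1, 2)) = Pow(Add(1850, 1998), Rational(1, 2)) = Pow(3848, Rational(1, 2)) = Mul(2, Pow(962, Rational(1, 2)))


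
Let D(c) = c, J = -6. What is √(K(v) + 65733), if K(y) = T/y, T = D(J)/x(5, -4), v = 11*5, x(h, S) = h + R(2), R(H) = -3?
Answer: 4*√12427635/55 ≈ 256.38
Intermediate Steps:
x(h, S) = -3 + h (x(h, S) = h - 3 = -3 + h)
v = 55
T = -3 (T = -6/(-3 + 5) = -6/2 = -6*½ = -3)
K(y) = -3/y
√(K(v) + 65733) = √(-3/55 + 65733) = √(3615312/55) = 4*√12427635/55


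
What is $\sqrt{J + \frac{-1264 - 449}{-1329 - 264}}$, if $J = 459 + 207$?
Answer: $\frac{\sqrt{20898803}}{177} \approx 25.828$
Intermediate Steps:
$J = 666$
$\sqrt{J + \frac{-1264 - 449}{-1329 - 264}} = \sqrt{666 + \frac{-1264 - 449}{-1329 - 264}} = \sqrt{666 - \frac{1713}{-1593}} = \sqrt{666 - - \frac{571}{531}} = \sqrt{666 + \frac{571}{531}} = \sqrt{\frac{354217}{531}} = \frac{\sqrt{20898803}}{177}$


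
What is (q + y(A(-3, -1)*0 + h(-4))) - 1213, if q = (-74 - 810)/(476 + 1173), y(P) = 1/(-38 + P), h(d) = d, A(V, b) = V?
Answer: -4944043/4074 ≈ -1213.6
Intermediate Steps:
q = -52/97 (q = -884/1649 = -884*1/1649 = -52/97 ≈ -0.53608)
(q + y(A(-3, -1)*0 + h(-4))) - 1213 = (-52/97 + 1/(-38 + (-3*0 - 4))) - 1213 = (-52/97 + 1/(-38 + (0 - 4))) - 1213 = (-52/97 + 1/(-38 - 4)) - 1213 = (-52/97 + 1/(-42)) - 1213 = (-52/97 - 1/42) - 1213 = -2281/4074 - 1213 = -4944043/4074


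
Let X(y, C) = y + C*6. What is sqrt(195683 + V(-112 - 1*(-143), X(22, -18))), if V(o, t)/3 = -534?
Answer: sqrt(194081) ≈ 440.55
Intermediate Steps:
X(y, C) = y + 6*C
V(o, t) = -1602 (V(o, t) = 3*(-534) = -1602)
sqrt(195683 + V(-112 - 1*(-143), X(22, -18))) = sqrt(195683 - 1602) = sqrt(194081)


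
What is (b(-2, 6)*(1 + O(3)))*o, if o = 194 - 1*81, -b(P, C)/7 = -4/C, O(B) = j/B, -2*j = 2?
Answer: 3164/9 ≈ 351.56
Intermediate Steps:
j = -1 (j = -1/2*2 = -1)
O(B) = -1/B
b(P, C) = 28/C (b(P, C) = -(-28)/C = 28/C)
o = 113 (o = 194 - 81 = 113)
(b(-2, 6)*(1 + O(3)))*o = ((28/6)*(1 - 1/3))*113 = ((28*(1/6))*(1 - 1*1/3))*113 = (14*(1 - 1/3)/3)*113 = ((14/3)*(2/3))*113 = (28/9)*113 = 3164/9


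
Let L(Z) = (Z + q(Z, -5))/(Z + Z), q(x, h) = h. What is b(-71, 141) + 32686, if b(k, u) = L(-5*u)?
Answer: 4608797/141 ≈ 32687.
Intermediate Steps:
L(Z) = (-5 + Z)/(2*Z) (L(Z) = (Z - 5)/(Z + Z) = (-5 + Z)/((2*Z)) = (-5 + Z)*(1/(2*Z)) = (-5 + Z)/(2*Z))
b(k, u) = -(-5 - 5*u)/(10*u) (b(k, u) = (-5 - 5*u)/(2*((-5*u))) = (-1/(5*u))*(-5 - 5*u)/2 = -(-5 - 5*u)/(10*u))
b(-71, 141) + 32686 = (½)*(1 + 141)/141 + 32686 = (½)*(1/141)*142 + 32686 = 71/141 + 32686 = 4608797/141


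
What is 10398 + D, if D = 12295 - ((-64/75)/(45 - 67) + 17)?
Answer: 18707668/825 ≈ 22676.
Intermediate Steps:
D = 10129318/825 (D = 12295 - ((-64*1/75)/(-22) + 17) = 12295 - (-1/22*(-64/75) + 17) = 12295 - (32/825 + 17) = 12295 - 1*14057/825 = 12295 - 14057/825 = 10129318/825 ≈ 12278.)
10398 + D = 10398 + 10129318/825 = 18707668/825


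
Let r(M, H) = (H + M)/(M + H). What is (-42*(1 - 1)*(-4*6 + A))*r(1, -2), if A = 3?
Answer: 0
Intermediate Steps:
r(M, H) = 1 (r(M, H) = (H + M)/(H + M) = 1)
(-42*(1 - 1)*(-4*6 + A))*r(1, -2) = -42*(1 - 1)*(-4*6 + 3)*1 = -0*(-24 + 3)*1 = -0*(-21)*1 = -42*0*1 = 0*1 = 0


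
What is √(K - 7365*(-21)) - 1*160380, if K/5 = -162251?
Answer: -160380 + I*√656590 ≈ -1.6038e+5 + 810.3*I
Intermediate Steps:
K = -811255 (K = 5*(-162251) = -811255)
√(K - 7365*(-21)) - 1*160380 = √(-811255 - 7365*(-21)) - 1*160380 = √(-811255 + 154665) - 160380 = √(-656590) - 160380 = I*√656590 - 160380 = -160380 + I*√656590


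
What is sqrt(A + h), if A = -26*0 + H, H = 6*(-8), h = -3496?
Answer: 2*I*sqrt(886) ≈ 59.531*I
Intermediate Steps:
H = -48
A = -48 (A = -26*0 - 48 = 0 - 48 = -48)
sqrt(A + h) = sqrt(-48 - 3496) = sqrt(-3544) = 2*I*sqrt(886)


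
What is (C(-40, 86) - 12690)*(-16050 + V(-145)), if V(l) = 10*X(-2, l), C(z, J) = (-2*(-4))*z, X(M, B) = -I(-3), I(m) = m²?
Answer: 209981400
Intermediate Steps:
X(M, B) = -9 (X(M, B) = -1*(-3)² = -1*9 = -9)
C(z, J) = 8*z
V(l) = -90 (V(l) = 10*(-9) = -90)
(C(-40, 86) - 12690)*(-16050 + V(-145)) = (8*(-40) - 12690)*(-16050 - 90) = (-320 - 12690)*(-16140) = -13010*(-16140) = 209981400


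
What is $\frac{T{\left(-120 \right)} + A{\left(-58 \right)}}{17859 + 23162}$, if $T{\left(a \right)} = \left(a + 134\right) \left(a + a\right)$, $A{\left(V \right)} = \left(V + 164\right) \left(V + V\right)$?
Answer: $- \frac{824}{2159} \approx -0.38166$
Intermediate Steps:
$A{\left(V \right)} = 2 V \left(164 + V\right)$ ($A{\left(V \right)} = \left(164 + V\right) 2 V = 2 V \left(164 + V\right)$)
$T{\left(a \right)} = 2 a \left(134 + a\right)$ ($T{\left(a \right)} = \left(134 + a\right) 2 a = 2 a \left(134 + a\right)$)
$\frac{T{\left(-120 \right)} + A{\left(-58 \right)}}{17859 + 23162} = \frac{2 \left(-120\right) \left(134 - 120\right) + 2 \left(-58\right) \left(164 - 58\right)}{17859 + 23162} = \frac{2 \left(-120\right) 14 + 2 \left(-58\right) 106}{41021} = \left(-3360 - 12296\right) \frac{1}{41021} = \left(-15656\right) \frac{1}{41021} = - \frac{824}{2159}$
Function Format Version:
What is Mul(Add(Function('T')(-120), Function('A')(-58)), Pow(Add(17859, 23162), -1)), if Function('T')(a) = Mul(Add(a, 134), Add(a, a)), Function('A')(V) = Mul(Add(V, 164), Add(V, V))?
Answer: Rational(-824, 2159) ≈ -0.38166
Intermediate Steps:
Function('A')(V) = Mul(2, V, Add(164, V)) (Function('A')(V) = Mul(Add(164, V), Mul(2, V)) = Mul(2, V, Add(164, V)))
Function('T')(a) = Mul(2, a, Add(134, a)) (Function('T')(a) = Mul(Add(134, a), Mul(2, a)) = Mul(2, a, Add(134, a)))
Mul(Add(Function('T')(-120), Function('A')(-58)), Pow(Add(17859, 23162), -1)) = Mul(Add(Mul(2, -120, Add(134, -120)), Mul(2, -58, Add(164, -58))), Pow(Add(17859, 23162), -1)) = Mul(Add(Mul(2, -120, 14), Mul(2, -58, 106)), Pow(41021, -1)) = Mul(Add(-3360, -12296), Rational(1, 41021)) = Mul(-15656, Rational(1, 41021)) = Rational(-824, 2159)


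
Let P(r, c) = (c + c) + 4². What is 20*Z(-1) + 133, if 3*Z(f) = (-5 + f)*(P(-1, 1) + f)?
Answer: -547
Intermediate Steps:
P(r, c) = 16 + 2*c (P(r, c) = 2*c + 16 = 16 + 2*c)
Z(f) = (-5 + f)*(18 + f)/3 (Z(f) = ((-5 + f)*((16 + 2*1) + f))/3 = ((-5 + f)*((16 + 2) + f))/3 = ((-5 + f)*(18 + f))/3 = (-5 + f)*(18 + f)/3)
20*Z(-1) + 133 = 20*(-30 + (⅓)*(-1)² + (13/3)*(-1)) + 133 = 20*(-30 + (⅓)*1 - 13/3) + 133 = 20*(-30 + ⅓ - 13/3) + 133 = 20*(-34) + 133 = -680 + 133 = -547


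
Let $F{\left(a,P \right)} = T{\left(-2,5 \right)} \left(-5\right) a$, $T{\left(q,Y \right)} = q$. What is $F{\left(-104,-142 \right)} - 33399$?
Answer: $-34439$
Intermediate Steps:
$F{\left(a,P \right)} = 10 a$ ($F{\left(a,P \right)} = \left(-2\right) \left(-5\right) a = 10 a$)
$F{\left(-104,-142 \right)} - 33399 = 10 \left(-104\right) - 33399 = -1040 - 33399 = -34439$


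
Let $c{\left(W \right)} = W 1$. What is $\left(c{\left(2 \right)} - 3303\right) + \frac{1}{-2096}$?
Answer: $- \frac{6918897}{2096} \approx -3301.0$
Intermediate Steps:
$c{\left(W \right)} = W$
$\left(c{\left(2 \right)} - 3303\right) + \frac{1}{-2096} = \left(2 - 3303\right) + \frac{1}{-2096} = -3301 - \frac{1}{2096} = - \frac{6918897}{2096}$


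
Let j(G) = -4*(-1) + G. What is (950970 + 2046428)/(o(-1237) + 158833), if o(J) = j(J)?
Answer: 1498699/78800 ≈ 19.019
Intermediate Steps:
j(G) = 4 + G
o(J) = 4 + J
(950970 + 2046428)/(o(-1237) + 158833) = (950970 + 2046428)/((4 - 1237) + 158833) = 2997398/(-1233 + 158833) = 2997398/157600 = 2997398*(1/157600) = 1498699/78800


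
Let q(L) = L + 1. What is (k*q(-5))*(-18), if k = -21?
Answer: -1512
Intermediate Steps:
q(L) = 1 + L
(k*q(-5))*(-18) = -21*(1 - 5)*(-18) = -21*(-4)*(-18) = 84*(-18) = -1512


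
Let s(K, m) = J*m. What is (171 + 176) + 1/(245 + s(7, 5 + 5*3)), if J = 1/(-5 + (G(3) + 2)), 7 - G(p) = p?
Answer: 91956/265 ≈ 347.00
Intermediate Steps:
G(p) = 7 - p
J = 1 (J = 1/(-5 + ((7 - 1*3) + 2)) = 1/(-5 + ((7 - 3) + 2)) = 1/(-5 + (4 + 2)) = 1/(-5 + 6) = 1/1 = 1)
s(K, m) = m (s(K, m) = 1*m = m)
(171 + 176) + 1/(245 + s(7, 5 + 5*3)) = (171 + 176) + 1/(245 + (5 + 5*3)) = 347 + 1/(245 + (5 + 15)) = 347 + 1/(245 + 20) = 347 + 1/265 = 91956/265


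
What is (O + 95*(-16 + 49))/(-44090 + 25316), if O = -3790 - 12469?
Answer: 6562/9387 ≈ 0.69905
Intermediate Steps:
O = -16259
(O + 95*(-16 + 49))/(-44090 + 25316) = (-16259 + 95*(-16 + 49))/(-44090 + 25316) = (-16259 + 95*33)/(-18774) = (-16259 + 3135)*(-1/18774) = -13124*(-1/18774) = 6562/9387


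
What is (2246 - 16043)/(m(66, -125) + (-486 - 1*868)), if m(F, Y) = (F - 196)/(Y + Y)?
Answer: 114975/11279 ≈ 10.194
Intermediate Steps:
m(F, Y) = (-196 + F)/(2*Y) (m(F, Y) = (-196 + F)/((2*Y)) = (-196 + F)*(1/(2*Y)) = (-196 + F)/(2*Y))
(2246 - 16043)/(m(66, -125) + (-486 - 1*868)) = (2246 - 16043)/((1/2)*(-196 + 66)/(-125) + (-486 - 1*868)) = -13797/((1/2)*(-1/125)*(-130) + (-486 - 868)) = -13797/(13/25 - 1354) = -13797/(-33837/25) = -13797*(-25/33837) = 114975/11279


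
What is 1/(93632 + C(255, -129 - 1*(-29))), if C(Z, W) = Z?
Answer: 1/93887 ≈ 1.0651e-5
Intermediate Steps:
1/(93632 + C(255, -129 - 1*(-29))) = 1/(93632 + 255) = 1/93887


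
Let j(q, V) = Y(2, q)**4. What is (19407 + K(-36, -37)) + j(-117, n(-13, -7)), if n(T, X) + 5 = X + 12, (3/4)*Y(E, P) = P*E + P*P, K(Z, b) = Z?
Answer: 103583302860979371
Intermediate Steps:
Y(E, P) = 4*P**2/3 + 4*E*P/3 (Y(E, P) = 4*(P*E + P*P)/3 = 4*(E*P + P**2)/3 = 4*(P**2 + E*P)/3 = 4*P**2/3 + 4*E*P/3)
n(T, X) = 7 + X (n(T, X) = -5 + (X + 12) = -5 + (12 + X) = 7 + X)
j(q, V) = 256*q**4*(2 + q)**4/81 (j(q, V) = (4*q*(2 + q)/3)**4 = 256*q**4*(2 + q)**4/81)
(19407 + K(-36, -37)) + j(-117, n(-13, -7)) = (19407 - 36) + (256/81)*(-117)**4*(2 - 117)**4 = 19371 + (256/81)*187388721*(-115)**4 = 19371 + (256/81)*187388721*174900625 = 19371 + 103583302860960000 = 103583302860979371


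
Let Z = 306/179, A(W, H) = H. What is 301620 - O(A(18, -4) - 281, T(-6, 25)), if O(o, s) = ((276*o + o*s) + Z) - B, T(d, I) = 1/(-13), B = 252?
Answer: 885442971/2327 ≈ 3.8051e+5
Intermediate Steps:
Z = 306/179 (Z = 306*(1/179) = 306/179 ≈ 1.7095)
T(d, I) = -1/13
O(o, s) = -44802/179 + 276*o + o*s (O(o, s) = ((276*o + o*s) + 306/179) - 1*252 = (306/179 + 276*o + o*s) - 252 = -44802/179 + 276*o + o*s)
301620 - O(A(18, -4) - 281, T(-6, 25)) = 301620 - (-44802/179 + 276*(-4 - 281) + (-4 - 281)*(-1/13)) = 301620 - (-44802/179 + 276*(-285) - 285*(-1/13)) = 301620 - (-44802/179 - 78660 + 285/13) = 301620 - 1*(-183573231/2327) = 301620 + 183573231/2327 = 885442971/2327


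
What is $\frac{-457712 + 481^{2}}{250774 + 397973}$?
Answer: $- \frac{226351}{648747} \approx -0.34891$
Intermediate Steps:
$\frac{-457712 + 481^{2}}{250774 + 397973} = \frac{-457712 + 231361}{648747} = \left(-226351\right) \frac{1}{648747} = - \frac{226351}{648747}$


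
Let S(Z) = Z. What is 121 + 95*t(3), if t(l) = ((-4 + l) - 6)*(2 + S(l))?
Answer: -3204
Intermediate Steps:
t(l) = (-10 + l)*(2 + l) (t(l) = ((-4 + l) - 6)*(2 + l) = (-10 + l)*(2 + l))
121 + 95*t(3) = 121 + 95*(-20 + 3² - 8*3) = 121 + 95*(-20 + 9 - 24) = 121 + 95*(-35) = 121 - 3325 = -3204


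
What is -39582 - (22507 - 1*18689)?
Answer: -43400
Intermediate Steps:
-39582 - (22507 - 1*18689) = -39582 - (22507 - 18689) = -39582 - 1*3818 = -39582 - 3818 = -43400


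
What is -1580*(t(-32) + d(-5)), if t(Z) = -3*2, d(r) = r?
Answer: 17380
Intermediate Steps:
t(Z) = -6
-1580*(t(-32) + d(-5)) = -1580*(-6 - 5) = -1580*(-11) = 17380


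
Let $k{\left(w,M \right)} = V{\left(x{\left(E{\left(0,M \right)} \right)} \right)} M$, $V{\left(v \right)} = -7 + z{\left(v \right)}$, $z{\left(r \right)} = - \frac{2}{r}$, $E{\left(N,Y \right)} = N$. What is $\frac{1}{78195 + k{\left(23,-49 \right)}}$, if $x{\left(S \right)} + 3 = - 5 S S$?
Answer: $\frac{3}{235516} \approx 1.2738 \cdot 10^{-5}$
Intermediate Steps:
$x{\left(S \right)} = -3 - 5 S^{2}$ ($x{\left(S \right)} = -3 + - 5 S S = -3 - 5 S^{2}$)
$V{\left(v \right)} = -7 - \frac{2}{v}$
$k{\left(w,M \right)} = - \frac{19 M}{3}$ ($k{\left(w,M \right)} = \left(-7 - \frac{2}{-3 - 5 \cdot 0^{2}}\right) M = \left(-7 - \frac{2}{-3 - 0}\right) M = \left(-7 - \frac{2}{-3 + 0}\right) M = \left(-7 - \frac{2}{-3}\right) M = \left(-7 - - \frac{2}{3}\right) M = \left(-7 + \frac{2}{3}\right) M = - \frac{19 M}{3}$)
$\frac{1}{78195 + k{\left(23,-49 \right)}} = \frac{1}{78195 - - \frac{931}{3}} = \frac{1}{78195 + \frac{931}{3}} = \frac{1}{\frac{235516}{3}} = \frac{3}{235516}$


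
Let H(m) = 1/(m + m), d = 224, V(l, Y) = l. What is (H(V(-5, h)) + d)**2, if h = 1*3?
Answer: 5013121/100 ≈ 50131.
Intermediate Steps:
h = 3
H(m) = 1/(2*m)
(H(V(-5, h)) + d)**2 = ((1/2)/(-5) + 224)**2 = ((1/2)*(-1/5) + 224)**2 = (-1/10 + 224)**2 = (2239/10)**2 = 5013121/100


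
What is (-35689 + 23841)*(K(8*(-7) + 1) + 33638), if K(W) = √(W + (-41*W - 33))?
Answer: -398543024 - 11848*√2167 ≈ -3.9909e+8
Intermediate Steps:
K(W) = √(-33 - 40*W) (K(W) = √(W + (-33 - 41*W)) = √(-33 - 40*W))
(-35689 + 23841)*(K(8*(-7) + 1) + 33638) = (-35689 + 23841)*(√(-33 - 40*(8*(-7) + 1)) + 33638) = -11848*(√(-33 - 40*(-56 + 1)) + 33638) = -11848*(√(-33 - 40*(-55)) + 33638) = -11848*(√(-33 + 2200) + 33638) = -11848*(√2167 + 33638) = -11848*(33638 + √2167) = -398543024 - 11848*√2167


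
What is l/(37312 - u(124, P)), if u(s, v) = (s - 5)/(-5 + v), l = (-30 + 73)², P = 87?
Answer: 151618/3059465 ≈ 0.049557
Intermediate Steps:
l = 1849 (l = 43² = 1849)
u(s, v) = (-5 + s)/(-5 + v)
l/(37312 - u(124, P)) = 1849/(37312 - (-5 + 124)/(-5 + 87)) = 1849/(37312 - 119/82) = 1849/(3059465/82) = 1849*(82/3059465) = 151618/3059465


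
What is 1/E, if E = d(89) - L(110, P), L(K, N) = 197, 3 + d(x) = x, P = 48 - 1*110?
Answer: -1/111 ≈ -0.0090090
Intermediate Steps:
P = -62 (P = 48 - 110 = -62)
d(x) = -3 + x
E = -111 (E = (-3 + 89) - 1*197 = 86 - 197 = -111)
1/E = 1/(-111) = -1/111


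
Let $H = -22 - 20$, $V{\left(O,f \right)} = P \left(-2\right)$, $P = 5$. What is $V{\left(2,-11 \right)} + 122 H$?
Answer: $-5134$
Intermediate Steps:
$V{\left(O,f \right)} = -10$ ($V{\left(O,f \right)} = 5 \left(-2\right) = -10$)
$H = -42$
$V{\left(2,-11 \right)} + 122 H = -10 + 122 \left(-42\right) = -10 - 5124 = -5134$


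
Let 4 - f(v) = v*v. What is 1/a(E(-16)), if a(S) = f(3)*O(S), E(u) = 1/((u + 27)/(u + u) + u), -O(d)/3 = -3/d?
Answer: 32/23535 ≈ 0.0013597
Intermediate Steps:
f(v) = 4 - v**2 (f(v) = 4 - v*v = 4 - v**2)
O(d) = 9/d (O(d) = -(-9)/d = 9/d)
E(u) = 1/(u + (27 + u)/(2*u)) (E(u) = 1/((27 + u)/((2*u)) + u) = 1/((27 + u)*(1/(2*u)) + u) = 1/((27 + u)/(2*u) + u) = 1/(u + (27 + u)/(2*u)))
a(S) = -45/S (a(S) = (4 - 1*3**2)*(9/S) = (4 - 1*9)*(9/S) = (4 - 9)*(9/S) = -45/S)
1/a(E(-16)) = 1/(-45/(2*(-16)/(27 - 16 + 2*(-16)**2))) = 1/(-45/(2*(-16)/(27 - 16 + 2*256))) = 1/(-45/(2*(-16)/(27 - 16 + 512))) = 1/(-45/(2*(-16)/523)) = 1/(-45/(2*(-16)*(1/523))) = 1/(-45/(-32/523)) = 1/(-45*(-523/32)) = 1/(23535/32) = 32/23535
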